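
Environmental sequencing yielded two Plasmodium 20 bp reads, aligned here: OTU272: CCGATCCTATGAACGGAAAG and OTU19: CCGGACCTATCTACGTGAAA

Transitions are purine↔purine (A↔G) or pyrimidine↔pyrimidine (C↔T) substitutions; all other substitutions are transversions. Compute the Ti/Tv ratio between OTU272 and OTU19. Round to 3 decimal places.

0.750

Mismatches occur at site 4 (A/G, transition), site 5 (T/A, transversion), site 11 (G/C, transversion), site 12 (A/T, transversion), site 16 (G/T, transversion), site 17 (A/G, transition), site 20 (G/A, transition).
Of the 7 differences, 3 transitions and 4 transversions, so Ti/Tv = 3/4 = 0.750.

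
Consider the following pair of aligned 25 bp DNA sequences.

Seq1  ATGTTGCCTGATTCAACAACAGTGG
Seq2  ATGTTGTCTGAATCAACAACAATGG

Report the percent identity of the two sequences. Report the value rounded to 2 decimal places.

88.00%

Mismatches occur at site 7 (C/T), site 12 (T/A), site 22 (G/A).
22 of the 25 sites match, so the percent identity is 22/25 × 100 = 88.00%.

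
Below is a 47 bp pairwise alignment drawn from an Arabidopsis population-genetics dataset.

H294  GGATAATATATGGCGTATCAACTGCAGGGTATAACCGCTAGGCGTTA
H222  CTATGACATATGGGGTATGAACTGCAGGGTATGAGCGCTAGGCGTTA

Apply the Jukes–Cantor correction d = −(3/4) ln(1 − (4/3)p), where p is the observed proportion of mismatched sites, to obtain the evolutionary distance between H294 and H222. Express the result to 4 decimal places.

The sequences differ at positions 1 (G/C), 2 (G/T), 5 (A/G), 7 (T/C), 14 (C/G), 19 (C/G), 33 (A/G), 35 (C/G).
p = 8/47 = 0.170213.
d = −0.75 · ln(1 − (4/3)·0.170213) = −0.75 · ln(0.773049) = −0.75 · (-0.257413) = 0.1931.

0.1931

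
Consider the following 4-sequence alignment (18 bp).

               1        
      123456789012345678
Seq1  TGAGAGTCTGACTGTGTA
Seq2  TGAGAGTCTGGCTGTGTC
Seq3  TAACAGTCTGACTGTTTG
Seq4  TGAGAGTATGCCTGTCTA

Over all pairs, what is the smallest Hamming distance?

Pairwise Hamming distances:
  Seq1 vs Seq2: 2
  Seq1 vs Seq3: 4
  Seq1 vs Seq4: 3
  Seq2 vs Seq3: 5
  Seq2 vs Seq4: 4
  Seq3 vs Seq4: 6
The smallest is 2, between Seq1 and Seq2.

2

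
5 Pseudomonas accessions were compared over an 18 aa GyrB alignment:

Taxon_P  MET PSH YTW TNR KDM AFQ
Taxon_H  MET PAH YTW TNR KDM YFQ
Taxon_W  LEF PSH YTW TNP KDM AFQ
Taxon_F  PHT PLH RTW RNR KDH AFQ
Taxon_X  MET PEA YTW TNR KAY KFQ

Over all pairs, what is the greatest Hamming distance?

Pairwise Hamming distances:
  Taxon_P vs Taxon_H: 2
  Taxon_P vs Taxon_W: 3
  Taxon_P vs Taxon_F: 6
  Taxon_P vs Taxon_X: 5
  Taxon_H vs Taxon_W: 5
  Taxon_H vs Taxon_F: 7
  Taxon_H vs Taxon_X: 5
  Taxon_W vs Taxon_F: 8
  Taxon_W vs Taxon_X: 8
  Taxon_F vs Taxon_X: 9
The largest is 9, between Taxon_F and Taxon_X.

9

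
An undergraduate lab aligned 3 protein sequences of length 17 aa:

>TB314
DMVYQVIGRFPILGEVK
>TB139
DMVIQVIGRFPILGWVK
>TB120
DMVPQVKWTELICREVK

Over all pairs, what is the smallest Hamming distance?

2

Pairwise Hamming distances:
  TB314 vs TB139: 2
  TB314 vs TB120: 8
  TB139 vs TB120: 9
The smallest is 2, between TB314 and TB139.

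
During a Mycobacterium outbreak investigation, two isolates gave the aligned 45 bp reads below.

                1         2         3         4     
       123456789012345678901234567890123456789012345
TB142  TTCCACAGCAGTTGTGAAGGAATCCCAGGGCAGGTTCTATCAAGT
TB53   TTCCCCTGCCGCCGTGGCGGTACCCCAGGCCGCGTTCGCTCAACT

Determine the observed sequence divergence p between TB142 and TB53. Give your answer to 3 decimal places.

Mismatches occur at site 5 (A↔C), site 7 (A↔T), site 10 (A↔C), site 12 (T↔C), site 13 (T↔C), site 17 (A↔G), site 18 (A↔C), site 21 (A↔T), site 23 (T↔C), site 30 (G↔C), site 32 (A↔G), site 33 (G↔C), site 38 (T↔G), site 39 (A↔C), site 44 (G↔C).
There are 15 differences over 45 sites, so p = 15/45 = 0.333.

0.333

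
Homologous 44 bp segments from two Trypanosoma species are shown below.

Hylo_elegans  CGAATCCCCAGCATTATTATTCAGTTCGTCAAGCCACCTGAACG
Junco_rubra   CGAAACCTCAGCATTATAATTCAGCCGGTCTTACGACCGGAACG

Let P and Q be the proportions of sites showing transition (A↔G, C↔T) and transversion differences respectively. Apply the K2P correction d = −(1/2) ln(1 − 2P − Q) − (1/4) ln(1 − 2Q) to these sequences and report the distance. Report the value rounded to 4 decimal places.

Differing sites — 5:T/A (Tv); 8:C/T (Ti); 18:T/A (Tv); 25:T/C (Ti); 26:T/C (Ti); 27:C/G (Tv); 31:A/T (Tv); 32:A/T (Tv); 33:G/A (Ti); 35:C/G (Tv); 39:T/G (Tv).
Of the 11 differences, 4 transitions and 7 transversions over 44 sites: P = 4/44 = 0.090909, Q = 7/44 = 0.159091.
d = −0.5·ln(0.659091) − 0.25·ln(0.681818) = −0.5·(-0.416894) − 0.25·(-0.382993) = 0.3042.

0.3042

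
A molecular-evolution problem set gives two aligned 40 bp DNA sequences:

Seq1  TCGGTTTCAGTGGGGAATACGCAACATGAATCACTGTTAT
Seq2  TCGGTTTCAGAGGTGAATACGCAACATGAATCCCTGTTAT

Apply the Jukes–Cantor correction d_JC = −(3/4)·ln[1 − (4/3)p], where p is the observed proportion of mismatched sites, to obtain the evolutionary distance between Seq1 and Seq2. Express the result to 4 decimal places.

Mismatches occur at site 11 (T↔A), site 14 (G↔T), site 33 (A↔C).
p = 3/40 = 0.075000.
d = −0.75 · ln(1 − (4/3)·0.075000) = −0.75 · ln(0.900000) = −0.75 · (-0.105361) = 0.0790.

0.0790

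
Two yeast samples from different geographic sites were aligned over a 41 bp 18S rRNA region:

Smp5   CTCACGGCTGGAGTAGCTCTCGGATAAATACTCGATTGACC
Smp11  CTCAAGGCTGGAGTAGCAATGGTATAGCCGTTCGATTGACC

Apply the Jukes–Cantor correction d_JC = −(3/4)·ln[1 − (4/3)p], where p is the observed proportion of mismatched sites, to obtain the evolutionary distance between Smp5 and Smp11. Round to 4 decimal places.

Mismatches occur at site 5 (C↔A), site 18 (T↔A), site 19 (C↔A), site 21 (C↔G), site 23 (G↔T), site 27 (A↔G), site 28 (A↔C), site 29 (T↔C), site 30 (A↔G), site 31 (C↔T).
p = 10/41 = 0.243902.
d = −0.75 · ln(1 − (4/3)·0.243902) = −0.75 · ln(0.674797) = −0.75 · (-0.393343) = 0.2950.

0.2950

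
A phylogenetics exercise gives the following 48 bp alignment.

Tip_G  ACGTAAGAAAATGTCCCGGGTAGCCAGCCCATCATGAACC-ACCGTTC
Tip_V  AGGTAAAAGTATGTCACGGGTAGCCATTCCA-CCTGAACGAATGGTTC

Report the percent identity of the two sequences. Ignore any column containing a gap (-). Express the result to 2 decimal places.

Excluding the 2 gap columns leaves 46 comparable sites.
Mismatches occur at site 2 (C→G), site 7 (G→A), site 9 (A→G), site 10 (A→T), site 16 (C→A), site 27 (G→T), site 28 (C→T), site 34 (A→C), site 40 (C→G), site 43 (C→T), site 44 (C→G).
35 of the 46 comparable sites match, so the percent identity is 35/46 × 100 = 76.09%.

76.09%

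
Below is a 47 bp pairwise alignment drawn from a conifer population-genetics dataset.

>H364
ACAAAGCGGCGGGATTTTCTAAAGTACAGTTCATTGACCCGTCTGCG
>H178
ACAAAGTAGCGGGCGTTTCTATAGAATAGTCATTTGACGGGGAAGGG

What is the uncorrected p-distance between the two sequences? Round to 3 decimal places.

0.340

Mismatches occur at site 7 (C↔T), site 8 (G↔A), site 14 (A↔C), site 15 (T↔G), site 22 (A↔T), site 25 (T↔A), site 27 (C↔T), site 31 (T↔C), site 32 (C↔A), site 33 (A↔T), site 39 (C↔G), site 40 (C↔G), site 42 (T↔G), site 43 (C↔A), site 44 (T↔A), site 46 (C↔G).
There are 16 differences over 47 sites, so p = 16/47 = 0.340.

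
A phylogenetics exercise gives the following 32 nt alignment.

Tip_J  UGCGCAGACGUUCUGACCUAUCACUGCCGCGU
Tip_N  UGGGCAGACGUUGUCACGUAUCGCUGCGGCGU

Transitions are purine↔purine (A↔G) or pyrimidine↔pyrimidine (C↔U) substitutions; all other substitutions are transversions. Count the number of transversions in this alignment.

5

Mismatches occur at site 3 (C↔G, transversion), site 13 (C↔G, transversion), site 15 (G↔C, transversion), site 18 (C↔G, transversion), site 23 (A↔G, transition), site 28 (C↔G, transversion).
Of the 6 differences, 1 transition and 5 transversions, so the answer is 5.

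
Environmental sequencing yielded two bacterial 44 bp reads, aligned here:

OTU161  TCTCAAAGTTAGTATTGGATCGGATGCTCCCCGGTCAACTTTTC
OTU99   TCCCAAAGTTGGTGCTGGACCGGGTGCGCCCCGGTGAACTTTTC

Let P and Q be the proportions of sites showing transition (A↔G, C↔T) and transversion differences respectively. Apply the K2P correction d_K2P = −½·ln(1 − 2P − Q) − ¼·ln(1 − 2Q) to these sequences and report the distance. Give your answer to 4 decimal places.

The sequences differ at positions 3 (T/C, transition), 11 (A/G, transition), 14 (A/G, transition), 15 (T/C, transition), 20 (T/C, transition), 24 (A/G, transition), 28 (T/G, transversion), 36 (C/G, transversion).
Of the 8 differences, 6 transitions and 2 transversions over 44 sites: P = 6/44 = 0.136364, Q = 2/44 = 0.045455.
d = −0.5·ln(0.681817) − 0.25·ln(0.909090) = −0.5·(-0.382994) − 0.25·(-0.095311) = 0.2153.

0.2153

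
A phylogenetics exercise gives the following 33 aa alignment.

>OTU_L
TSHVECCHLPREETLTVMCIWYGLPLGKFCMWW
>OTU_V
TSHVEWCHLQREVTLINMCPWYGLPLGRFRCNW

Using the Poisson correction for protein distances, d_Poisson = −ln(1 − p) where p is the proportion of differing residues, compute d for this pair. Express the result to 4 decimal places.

Mismatches occur at site 6 (C→W), site 10 (P→Q), site 13 (E→V), site 16 (T→I), site 17 (V→N), site 20 (I→P), site 28 (K→R), site 30 (C→R), site 31 (M→C), site 32 (W→N).
p = 10/33 = 0.303030.
d = −ln(1 − 0.303030) = −ln(0.696970) = 0.3610.

0.3610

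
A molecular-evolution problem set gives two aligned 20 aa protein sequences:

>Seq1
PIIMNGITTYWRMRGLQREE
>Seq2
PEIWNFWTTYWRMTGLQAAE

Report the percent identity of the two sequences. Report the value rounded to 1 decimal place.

The sequences differ at positions 2 (I/E), 4 (M/W), 6 (G/F), 7 (I/W), 14 (R/T), 18 (R/A), 19 (E/A).
13 of the 20 sites match, so the percent identity is 13/20 × 100 = 65.0%.

65.0%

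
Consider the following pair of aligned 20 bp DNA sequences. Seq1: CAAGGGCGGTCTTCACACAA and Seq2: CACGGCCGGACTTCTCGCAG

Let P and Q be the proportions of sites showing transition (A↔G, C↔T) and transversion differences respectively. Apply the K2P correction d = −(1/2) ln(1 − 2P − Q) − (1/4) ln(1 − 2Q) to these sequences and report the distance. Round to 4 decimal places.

Differing sites — 3:A/C (Tv); 6:G/C (Tv); 10:T/A (Tv); 15:A/T (Tv); 17:A/G (Ti); 20:A/G (Ti).
Of the 6 differences, 2 transitions and 4 transversions over 20 sites: P = 2/20 = 0.100000, Q = 4/20 = 0.200000.
d = −0.5·ln(0.600000) − 0.25·ln(0.600000) = −0.5·(-0.510826) − 0.25·(-0.510826) = 0.3831.

0.3831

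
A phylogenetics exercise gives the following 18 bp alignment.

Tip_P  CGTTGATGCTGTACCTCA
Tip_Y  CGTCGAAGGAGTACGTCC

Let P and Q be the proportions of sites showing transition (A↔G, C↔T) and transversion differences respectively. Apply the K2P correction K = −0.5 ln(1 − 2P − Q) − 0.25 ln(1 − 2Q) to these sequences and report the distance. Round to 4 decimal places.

0.4490

Mismatches occur at site 4 (T↔C, transition), site 7 (T↔A, transversion), site 9 (C↔G, transversion), site 10 (T↔A, transversion), site 15 (C↔G, transversion), site 18 (A↔C, transversion).
Of the 6 differences, 1 transition and 5 transversions over 18 sites: P = 1/18 = 0.055556, Q = 5/18 = 0.277778.
d = −0.5·ln(0.611110) − 0.25·ln(0.444444) = −0.5·(-0.492478) − 0.25·(-0.810931) = 0.4490.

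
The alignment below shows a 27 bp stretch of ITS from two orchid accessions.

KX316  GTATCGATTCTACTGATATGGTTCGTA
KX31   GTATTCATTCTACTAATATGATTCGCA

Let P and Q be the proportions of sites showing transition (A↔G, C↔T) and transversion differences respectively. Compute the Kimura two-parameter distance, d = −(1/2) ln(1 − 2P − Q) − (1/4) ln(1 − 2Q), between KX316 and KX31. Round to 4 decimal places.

0.2220

Differing sites — 5:C/T (Ti); 6:G/C (Tv); 15:G/A (Ti); 21:G/A (Ti); 26:T/C (Ti).
Of the 5 differences, 4 transitions and 1 transversion over 27 sites: P = 4/27 = 0.148148, Q = 1/27 = 0.037037.
d = −0.5·ln(0.666667) − 0.25·ln(0.925926) = −0.5·(-0.405465) − 0.25·(-0.076961) = 0.2220.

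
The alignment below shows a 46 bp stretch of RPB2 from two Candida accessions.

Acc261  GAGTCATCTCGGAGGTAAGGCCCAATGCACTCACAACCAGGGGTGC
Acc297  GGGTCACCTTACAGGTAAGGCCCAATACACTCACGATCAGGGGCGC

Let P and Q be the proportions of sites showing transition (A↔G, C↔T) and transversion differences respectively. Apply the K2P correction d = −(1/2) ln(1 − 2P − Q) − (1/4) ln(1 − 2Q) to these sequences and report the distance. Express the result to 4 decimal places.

0.2418

The sequences differ at positions 2 (A/G, transition), 7 (T/C, transition), 10 (C/T, transition), 11 (G/A, transition), 12 (G/C, transversion), 27 (G/A, transition), 35 (A/G, transition), 37 (C/T, transition), 44 (T/C, transition).
Of the 9 differences, 8 transitions and 1 transversion over 46 sites: P = 8/46 = 0.173913, Q = 1/46 = 0.021739.
d = −0.5·ln(0.630435) − 0.25·ln(0.956522) = −0.5·(-0.461345) − 0.25·(-0.044451) = 0.2418.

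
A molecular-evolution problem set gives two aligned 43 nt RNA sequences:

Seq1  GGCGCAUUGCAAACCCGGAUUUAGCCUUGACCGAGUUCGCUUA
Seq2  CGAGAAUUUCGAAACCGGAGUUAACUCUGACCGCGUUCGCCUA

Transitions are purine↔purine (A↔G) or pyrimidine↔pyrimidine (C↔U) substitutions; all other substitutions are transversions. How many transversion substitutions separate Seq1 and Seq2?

7

Mismatches occur at site 1 (G↔C, transversion), site 3 (C↔A, transversion), site 5 (C↔A, transversion), site 9 (G↔U, transversion), site 11 (A↔G, transition), site 14 (C↔A, transversion), site 20 (U↔G, transversion), site 24 (G↔A, transition), site 26 (C↔U, transition), site 27 (U↔C, transition), site 34 (A↔C, transversion), site 41 (U↔C, transition).
Of the 12 differences, 5 transitions and 7 transversions, so the answer is 7.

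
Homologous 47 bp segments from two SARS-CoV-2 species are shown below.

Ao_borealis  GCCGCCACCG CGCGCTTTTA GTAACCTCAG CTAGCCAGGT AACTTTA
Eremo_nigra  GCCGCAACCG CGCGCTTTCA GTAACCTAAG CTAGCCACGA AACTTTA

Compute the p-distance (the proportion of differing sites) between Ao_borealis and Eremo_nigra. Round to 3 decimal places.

0.106

The sequences differ at positions 6 (C/A), 19 (T/C), 28 (C/A), 38 (G/C), 40 (T/A).
There are 5 differences over 47 sites, so p = 5/47 = 0.106.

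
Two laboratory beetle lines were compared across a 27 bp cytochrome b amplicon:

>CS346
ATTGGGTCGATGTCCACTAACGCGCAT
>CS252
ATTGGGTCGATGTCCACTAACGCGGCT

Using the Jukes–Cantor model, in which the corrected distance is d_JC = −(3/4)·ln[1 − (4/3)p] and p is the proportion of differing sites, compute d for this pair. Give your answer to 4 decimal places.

Mismatches occur at site 25 (C→G), site 26 (A→C).
p = 2/27 = 0.074074.
d = −0.75 · ln(1 − (4/3)·0.074074) = −0.75 · ln(0.901235) = −0.75 · (-0.103989) = 0.0780.

0.0780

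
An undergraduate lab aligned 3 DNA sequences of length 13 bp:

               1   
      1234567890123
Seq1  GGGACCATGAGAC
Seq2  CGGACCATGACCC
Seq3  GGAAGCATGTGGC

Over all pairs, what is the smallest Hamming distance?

3

Pairwise Hamming distances:
  Seq1 vs Seq2: 3
  Seq1 vs Seq3: 4
  Seq2 vs Seq3: 6
The smallest is 3, between Seq1 and Seq2.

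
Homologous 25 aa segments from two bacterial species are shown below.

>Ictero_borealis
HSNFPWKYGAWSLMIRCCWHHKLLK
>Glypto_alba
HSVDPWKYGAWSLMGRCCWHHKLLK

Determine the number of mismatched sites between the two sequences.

3

The sequences differ at positions 3 (N/V), 4 (F/D), 15 (I/G).
That gives 3 mismatches out of 25 aligned sites, so the Hamming distance is 3.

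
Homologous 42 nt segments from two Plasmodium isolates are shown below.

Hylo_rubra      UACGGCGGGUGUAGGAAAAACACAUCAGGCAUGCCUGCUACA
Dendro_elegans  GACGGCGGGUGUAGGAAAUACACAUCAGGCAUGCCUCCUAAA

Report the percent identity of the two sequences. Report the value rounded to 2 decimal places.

90.48%

Mismatches occur at site 1 (U→G), site 19 (A→U), site 37 (G→C), site 41 (C→A).
38 of the 42 sites match, so the percent identity is 38/42 × 100 = 90.48%.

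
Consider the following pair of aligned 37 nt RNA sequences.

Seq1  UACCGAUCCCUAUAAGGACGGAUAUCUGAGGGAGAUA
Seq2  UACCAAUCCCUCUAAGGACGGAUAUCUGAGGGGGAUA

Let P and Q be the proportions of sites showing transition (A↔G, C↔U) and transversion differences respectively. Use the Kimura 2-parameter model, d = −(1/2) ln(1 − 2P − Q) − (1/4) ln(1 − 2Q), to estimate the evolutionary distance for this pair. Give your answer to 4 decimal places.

0.0865

Mismatches occur at site 5 (G↔A, transition), site 12 (A↔C, transversion), site 33 (A↔G, transition).
Of the 3 differences, 2 transitions and 1 transversion over 37 sites: P = 2/37 = 0.054054, Q = 1/37 = 0.027027.
d = −0.5·ln(0.864865) − 0.25·ln(0.945946) = −0.5·(-0.145182) − 0.25·(-0.055570) = 0.0865.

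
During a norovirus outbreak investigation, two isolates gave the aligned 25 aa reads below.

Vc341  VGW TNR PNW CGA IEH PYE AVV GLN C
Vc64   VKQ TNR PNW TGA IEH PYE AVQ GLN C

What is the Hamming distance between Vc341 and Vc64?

Mismatches occur at site 2 (G→K), site 3 (W→Q), site 10 (C→T), site 21 (V→Q).
That gives 4 mismatches out of 25 aligned sites, so the Hamming distance is 4.

4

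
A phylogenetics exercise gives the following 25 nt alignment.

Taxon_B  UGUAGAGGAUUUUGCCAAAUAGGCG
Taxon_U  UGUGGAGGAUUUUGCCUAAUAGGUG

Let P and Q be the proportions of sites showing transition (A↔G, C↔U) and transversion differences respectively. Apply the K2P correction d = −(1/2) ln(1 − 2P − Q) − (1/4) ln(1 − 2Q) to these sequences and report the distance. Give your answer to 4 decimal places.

0.1324

Differing sites — 4:A/G (Ti); 17:A/U (Tv); 24:C/U (Ti).
Of the 3 differences, 2 transitions and 1 transversion over 25 sites: P = 2/25 = 0.080000, Q = 1/25 = 0.040000.
d = −0.5·ln(0.800000) − 0.25·ln(0.920000) = −0.5·(-0.223144) − 0.25·(-0.083382) = 0.1324.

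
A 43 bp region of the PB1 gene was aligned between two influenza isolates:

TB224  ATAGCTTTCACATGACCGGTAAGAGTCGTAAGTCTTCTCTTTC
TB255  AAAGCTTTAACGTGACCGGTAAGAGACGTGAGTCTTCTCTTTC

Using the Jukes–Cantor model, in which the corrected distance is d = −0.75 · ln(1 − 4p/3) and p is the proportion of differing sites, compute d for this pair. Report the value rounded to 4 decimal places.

0.1263

The sequences differ at positions 2 (T/A), 9 (C/A), 12 (A/G), 26 (T/A), 30 (A/G).
p = 5/43 = 0.116279.
d = −0.75 · ln(1 − (4/3)·0.116279) = −0.75 · ln(0.844961) = −0.75 · (-0.168465) = 0.1263.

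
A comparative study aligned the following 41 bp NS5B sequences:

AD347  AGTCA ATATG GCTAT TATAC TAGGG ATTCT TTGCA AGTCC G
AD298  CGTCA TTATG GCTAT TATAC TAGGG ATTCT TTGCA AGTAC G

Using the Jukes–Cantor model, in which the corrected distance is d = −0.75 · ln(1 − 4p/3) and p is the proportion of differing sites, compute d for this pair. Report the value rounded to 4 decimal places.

The sequences differ at positions 1 (A/C), 6 (A/T), 39 (C/A).
p = 3/41 = 0.073171.
d = −0.75 · ln(1 − (4/3)·0.073171) = −0.75 · ln(0.902439) = −0.75 · (-0.102654) = 0.0770.

0.0770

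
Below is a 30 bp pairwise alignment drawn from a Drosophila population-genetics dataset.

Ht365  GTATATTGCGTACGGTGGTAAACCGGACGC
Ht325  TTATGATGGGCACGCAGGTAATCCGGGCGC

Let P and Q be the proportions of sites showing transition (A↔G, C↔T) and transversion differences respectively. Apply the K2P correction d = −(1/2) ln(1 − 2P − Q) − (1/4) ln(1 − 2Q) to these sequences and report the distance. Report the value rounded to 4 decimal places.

0.3831

The sequences differ at positions 1 (G/T, transversion), 5 (A/G, transition), 6 (T/A, transversion), 9 (C/G, transversion), 11 (T/C, transition), 15 (G/C, transversion), 16 (T/A, transversion), 22 (A/T, transversion), 27 (A/G, transition).
Of the 9 differences, 3 transitions and 6 transversions over 30 sites: P = 3/30 = 0.100000, Q = 6/30 = 0.200000.
d = −0.5·ln(0.600000) − 0.25·ln(0.600000) = −0.5·(-0.510826) − 0.25·(-0.510826) = 0.3831.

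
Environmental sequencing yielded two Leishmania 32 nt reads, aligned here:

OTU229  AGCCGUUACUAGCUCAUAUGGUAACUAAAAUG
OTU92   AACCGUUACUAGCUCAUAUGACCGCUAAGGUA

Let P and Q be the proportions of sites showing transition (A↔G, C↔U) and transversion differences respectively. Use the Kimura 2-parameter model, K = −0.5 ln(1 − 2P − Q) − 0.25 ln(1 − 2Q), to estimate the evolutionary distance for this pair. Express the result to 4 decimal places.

0.3324

The sequences differ at positions 2 (G/A, transition), 21 (G/A, transition), 22 (U/C, transition), 23 (A/C, transversion), 24 (A/G, transition), 29 (A/G, transition), 30 (A/G, transition), 32 (G/A, transition).
Of the 8 differences, 7 transitions and 1 transversion over 32 sites: P = 7/32 = 0.218750, Q = 1/32 = 0.031250.
d = −0.5·ln(0.531250) − 0.25·ln(0.937500) = −0.5·(-0.632523) − 0.25·(-0.064539) = 0.3324.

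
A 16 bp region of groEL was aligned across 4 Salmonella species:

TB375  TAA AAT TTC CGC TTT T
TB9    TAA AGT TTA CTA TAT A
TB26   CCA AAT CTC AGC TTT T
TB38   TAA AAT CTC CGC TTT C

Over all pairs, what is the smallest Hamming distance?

Pairwise Hamming distances:
  TB375 vs TB9: 6
  TB375 vs TB26: 4
  TB375 vs TB38: 2
  TB9 vs TB26: 10
  TB9 vs TB38: 7
  TB26 vs TB38: 4
The smallest is 2, between TB375 and TB38.

2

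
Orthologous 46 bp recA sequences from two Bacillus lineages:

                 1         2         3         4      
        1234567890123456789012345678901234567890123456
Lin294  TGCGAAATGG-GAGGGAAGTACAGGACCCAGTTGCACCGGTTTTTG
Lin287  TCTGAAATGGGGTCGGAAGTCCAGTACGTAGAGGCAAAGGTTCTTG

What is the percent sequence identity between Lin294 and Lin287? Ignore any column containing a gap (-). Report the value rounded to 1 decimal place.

71.1%

Excluding the 1 gap column leaves 45 comparable sites.
Differing sites — 2:G/C; 3:C/T; 13:A/T; 14:G/C; 21:A/C; 25:G/T; 28:C/G; 29:C/T; 32:T/A; 33:T/G; 37:C/A; 38:C/A; 43:T/C.
32 of the 45 comparable sites match, so the percent identity is 32/45 × 100 = 71.1%.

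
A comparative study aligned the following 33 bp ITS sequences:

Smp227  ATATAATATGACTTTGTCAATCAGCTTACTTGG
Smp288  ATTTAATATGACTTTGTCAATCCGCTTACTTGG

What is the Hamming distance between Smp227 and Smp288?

Mismatches occur at site 3 (A↔T), site 23 (A↔C).
That gives 2 mismatches out of 33 aligned sites, so the Hamming distance is 2.

2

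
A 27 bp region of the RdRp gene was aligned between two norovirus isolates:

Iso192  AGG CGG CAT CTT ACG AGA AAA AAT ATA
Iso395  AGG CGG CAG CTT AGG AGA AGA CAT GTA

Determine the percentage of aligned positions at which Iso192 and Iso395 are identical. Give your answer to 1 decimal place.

Mismatches occur at site 9 (T↔G), site 14 (C↔G), site 20 (A↔G), site 22 (A↔C), site 25 (A↔G).
22 of the 27 sites match, so the percent identity is 22/27 × 100 = 81.5%.

81.5%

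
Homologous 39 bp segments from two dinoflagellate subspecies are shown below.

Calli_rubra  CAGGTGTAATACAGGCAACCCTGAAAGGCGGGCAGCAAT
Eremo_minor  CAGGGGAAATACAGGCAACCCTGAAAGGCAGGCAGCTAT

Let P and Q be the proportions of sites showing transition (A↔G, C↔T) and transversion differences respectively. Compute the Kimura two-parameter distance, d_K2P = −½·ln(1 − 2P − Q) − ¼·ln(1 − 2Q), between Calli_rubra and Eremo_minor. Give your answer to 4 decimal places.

0.1104

Differing sites — 5:T/G (Tv); 7:T/A (Tv); 30:G/A (Ti); 37:A/T (Tv).
Of the 4 differences, 1 transition and 3 transversions over 39 sites: P = 1/39 = 0.025641, Q = 3/39 = 0.076923.
d = −0.5·ln(0.871795) − 0.25·ln(0.846154) = −0.5·(-0.137201) − 0.25·(-0.167054) = 0.1104.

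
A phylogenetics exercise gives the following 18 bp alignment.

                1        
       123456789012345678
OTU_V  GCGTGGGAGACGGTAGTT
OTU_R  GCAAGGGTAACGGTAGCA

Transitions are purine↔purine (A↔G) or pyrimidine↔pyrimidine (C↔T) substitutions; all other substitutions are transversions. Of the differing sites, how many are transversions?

3

The sequences differ at positions 3 (G/A, transition), 4 (T/A, transversion), 8 (A/T, transversion), 9 (G/A, transition), 17 (T/C, transition), 18 (T/A, transversion).
Of the 6 differences, 3 transitions and 3 transversions, so the answer is 3.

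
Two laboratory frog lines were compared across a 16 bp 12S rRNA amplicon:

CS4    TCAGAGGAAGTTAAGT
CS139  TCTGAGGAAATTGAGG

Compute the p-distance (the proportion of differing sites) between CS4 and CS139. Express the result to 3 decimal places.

0.250

Mismatches occur at site 3 (A/T), site 10 (G/A), site 13 (A/G), site 16 (T/G).
There are 4 differences over 16 sites, so p = 4/16 = 0.250.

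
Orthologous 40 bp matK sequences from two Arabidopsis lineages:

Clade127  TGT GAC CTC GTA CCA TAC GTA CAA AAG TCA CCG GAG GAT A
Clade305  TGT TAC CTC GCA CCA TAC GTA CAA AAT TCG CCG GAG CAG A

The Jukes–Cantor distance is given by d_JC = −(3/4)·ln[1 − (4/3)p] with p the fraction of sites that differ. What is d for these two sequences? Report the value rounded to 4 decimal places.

Differing sites — 4:G/T; 11:T/C; 27:G/T; 30:A/G; 37:G/C; 39:T/G.
p = 6/40 = 0.150000.
d = −0.75 · ln(1 − (4/3)·0.150000) = −0.75 · ln(0.800000) = −0.75 · (-0.223144) = 0.1674.

0.1674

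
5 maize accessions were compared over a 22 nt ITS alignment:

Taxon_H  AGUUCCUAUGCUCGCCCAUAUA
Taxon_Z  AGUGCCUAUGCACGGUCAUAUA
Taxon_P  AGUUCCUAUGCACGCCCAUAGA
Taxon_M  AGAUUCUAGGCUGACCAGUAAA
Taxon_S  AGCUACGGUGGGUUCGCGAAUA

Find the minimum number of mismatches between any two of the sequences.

Pairwise Hamming distances:
  Taxon_H vs Taxon_Z: 4
  Taxon_H vs Taxon_P: 2
  Taxon_H vs Taxon_M: 8
  Taxon_H vs Taxon_S: 11
  Taxon_Z vs Taxon_P: 4
  Taxon_Z vs Taxon_M: 12
  Taxon_Z vs Taxon_S: 13
  Taxon_P vs Taxon_M: 9
  Taxon_P vs Taxon_S: 12
  Taxon_M vs Taxon_S: 13
The smallest is 2, between Taxon_H and Taxon_P.

2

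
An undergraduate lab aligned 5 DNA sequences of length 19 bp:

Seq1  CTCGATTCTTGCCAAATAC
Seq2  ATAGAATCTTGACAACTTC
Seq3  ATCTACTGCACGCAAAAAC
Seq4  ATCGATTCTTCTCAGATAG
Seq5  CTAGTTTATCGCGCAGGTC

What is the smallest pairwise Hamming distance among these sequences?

Pairwise Hamming distances:
  Seq1 vs Seq2: 6
  Seq1 vs Seq3: 9
  Seq1 vs Seq4: 5
  Seq1 vs Seq5: 9
  Seq2 vs Seq3: 11
  Seq2 vs Seq4: 8
  Seq2 vs Seq5: 10
  Seq3 vs Seq4: 9
  Seq3 vs Seq5: 15
  Seq4 vs Seq5: 14
The smallest is 5, between Seq1 and Seq4.

5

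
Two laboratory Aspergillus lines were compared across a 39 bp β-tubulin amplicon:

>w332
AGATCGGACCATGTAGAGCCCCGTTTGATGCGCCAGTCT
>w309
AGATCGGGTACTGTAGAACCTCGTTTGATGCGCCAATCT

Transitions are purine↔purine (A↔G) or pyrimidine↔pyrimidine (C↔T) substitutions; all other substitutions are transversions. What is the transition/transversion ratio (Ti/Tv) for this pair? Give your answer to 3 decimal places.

2.500

The sequences differ at positions 8 (A/G, transition), 9 (C/T, transition), 10 (C/A, transversion), 11 (A/C, transversion), 18 (G/A, transition), 21 (C/T, transition), 36 (G/A, transition).
Of the 7 differences, 5 transitions and 2 transversions, so Ti/Tv = 5/2 = 2.500.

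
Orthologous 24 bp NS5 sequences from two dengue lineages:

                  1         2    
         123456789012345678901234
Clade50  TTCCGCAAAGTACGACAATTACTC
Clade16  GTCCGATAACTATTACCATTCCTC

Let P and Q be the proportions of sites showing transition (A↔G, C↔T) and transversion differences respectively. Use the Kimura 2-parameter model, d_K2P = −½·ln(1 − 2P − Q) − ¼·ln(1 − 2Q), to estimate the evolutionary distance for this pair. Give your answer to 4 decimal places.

0.4539

Differing sites — 1:T/G (Tv); 6:C/A (Tv); 7:A/T (Tv); 10:G/C (Tv); 13:C/T (Ti); 14:G/T (Tv); 17:A/C (Tv); 21:A/C (Tv).
Of the 8 differences, 1 transition and 7 transversions over 24 sites: P = 1/24 = 0.041667, Q = 7/24 = 0.291667.
d = −0.5·ln(0.624999) − 0.25·ln(0.416666) = −0.5·(-0.470005) − 0.25·(-0.875470) = 0.4539.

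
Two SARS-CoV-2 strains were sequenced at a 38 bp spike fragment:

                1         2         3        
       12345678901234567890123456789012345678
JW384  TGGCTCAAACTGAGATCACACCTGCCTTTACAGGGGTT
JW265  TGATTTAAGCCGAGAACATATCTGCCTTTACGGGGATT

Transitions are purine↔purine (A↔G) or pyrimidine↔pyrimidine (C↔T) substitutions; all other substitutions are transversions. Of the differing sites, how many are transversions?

1

The sequences differ at positions 3 (G/A, transition), 4 (C/T, transition), 6 (C/T, transition), 9 (A/G, transition), 11 (T/C, transition), 16 (T/A, transversion), 19 (C/T, transition), 21 (C/T, transition), 32 (A/G, transition), 36 (G/A, transition).
Of the 10 differences, 9 transitions and 1 transversion, so the answer is 1.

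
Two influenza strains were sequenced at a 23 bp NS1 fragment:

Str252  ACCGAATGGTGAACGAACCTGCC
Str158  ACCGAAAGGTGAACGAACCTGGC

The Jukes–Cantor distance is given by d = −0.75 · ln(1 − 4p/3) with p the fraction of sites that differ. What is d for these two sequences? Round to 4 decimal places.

Mismatches occur at site 7 (T/A), site 22 (C/G).
p = 2/23 = 0.086957.
d = −0.75 · ln(1 − (4/3)·0.086957) = −0.75 · ln(0.884057) = −0.75 · (-0.123234) = 0.0924.

0.0924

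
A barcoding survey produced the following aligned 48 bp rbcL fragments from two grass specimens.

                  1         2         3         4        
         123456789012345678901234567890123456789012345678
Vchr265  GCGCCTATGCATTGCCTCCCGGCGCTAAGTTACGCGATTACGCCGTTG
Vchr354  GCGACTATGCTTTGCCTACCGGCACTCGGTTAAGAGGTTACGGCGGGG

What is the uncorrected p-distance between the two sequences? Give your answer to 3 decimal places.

Mismatches occur at site 4 (C→A), site 11 (A→T), site 18 (C→A), site 24 (G→A), site 27 (A→C), site 28 (A→G), site 33 (C→A), site 35 (C→A), site 37 (A→G), site 43 (C→G), site 46 (T→G), site 47 (T→G).
There are 12 differences over 48 sites, so p = 12/48 = 0.250.

0.250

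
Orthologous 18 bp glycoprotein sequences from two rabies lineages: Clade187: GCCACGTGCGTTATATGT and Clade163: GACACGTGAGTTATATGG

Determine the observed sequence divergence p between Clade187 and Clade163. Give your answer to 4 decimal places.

Differing sites — 2:C/A; 9:C/A; 18:T/G.
There are 3 differences over 18 sites, so p = 3/18 = 0.1667.

0.1667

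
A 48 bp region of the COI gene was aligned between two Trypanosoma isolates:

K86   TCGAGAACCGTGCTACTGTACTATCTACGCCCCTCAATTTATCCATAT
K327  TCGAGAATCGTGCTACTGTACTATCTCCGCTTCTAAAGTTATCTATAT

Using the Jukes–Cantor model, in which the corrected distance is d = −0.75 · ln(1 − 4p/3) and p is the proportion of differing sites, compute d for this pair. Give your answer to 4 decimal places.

Mismatches occur at site 8 (C↔T), site 27 (A↔C), site 31 (C↔T), site 32 (C↔T), site 35 (C↔A), site 38 (T↔G), site 44 (C↔T).
p = 7/48 = 0.145833.
d = −0.75 · ln(1 − (4/3)·0.145833) = −0.75 · ln(0.805556) = −0.75 · (-0.216223) = 0.1622.

0.1622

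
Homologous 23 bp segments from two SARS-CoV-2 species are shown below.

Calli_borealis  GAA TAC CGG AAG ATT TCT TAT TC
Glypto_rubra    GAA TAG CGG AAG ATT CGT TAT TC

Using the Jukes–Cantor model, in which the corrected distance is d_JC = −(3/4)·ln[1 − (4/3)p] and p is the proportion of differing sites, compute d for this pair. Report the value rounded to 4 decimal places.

Differing sites — 6:C/G; 16:T/C; 17:C/G.
p = 3/23 = 0.130435.
d = −0.75 · ln(1 − (4/3)·0.130435) = −0.75 · ln(0.826087) = −0.75 · (-0.191055) = 0.1433.

0.1433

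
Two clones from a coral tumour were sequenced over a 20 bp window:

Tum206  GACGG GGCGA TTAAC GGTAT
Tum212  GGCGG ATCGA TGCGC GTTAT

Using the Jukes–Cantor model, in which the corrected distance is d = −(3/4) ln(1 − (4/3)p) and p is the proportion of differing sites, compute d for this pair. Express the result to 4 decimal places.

The sequences differ at positions 2 (A/G), 6 (G/A), 7 (G/T), 12 (T/G), 13 (A/C), 14 (A/G), 17 (G/T).
p = 7/20 = 0.350000.
d = −0.75 · ln(1 − (4/3)·0.350000) = −0.75 · ln(0.533333) = −0.75 · (-0.628609) = 0.4715.

0.4715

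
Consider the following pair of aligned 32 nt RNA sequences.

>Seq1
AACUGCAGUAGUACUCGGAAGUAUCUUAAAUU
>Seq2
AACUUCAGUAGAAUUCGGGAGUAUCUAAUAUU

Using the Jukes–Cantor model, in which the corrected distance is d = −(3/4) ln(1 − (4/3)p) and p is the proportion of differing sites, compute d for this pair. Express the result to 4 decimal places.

0.2158

The sequences differ at positions 5 (G/U), 12 (U/A), 14 (C/U), 19 (A/G), 27 (U/A), 29 (A/U).
p = 6/32 = 0.187500.
d = −0.75 · ln(1 − (4/3)·0.187500) = −0.75 · ln(0.750000) = −0.75 · (-0.287682) = 0.2158.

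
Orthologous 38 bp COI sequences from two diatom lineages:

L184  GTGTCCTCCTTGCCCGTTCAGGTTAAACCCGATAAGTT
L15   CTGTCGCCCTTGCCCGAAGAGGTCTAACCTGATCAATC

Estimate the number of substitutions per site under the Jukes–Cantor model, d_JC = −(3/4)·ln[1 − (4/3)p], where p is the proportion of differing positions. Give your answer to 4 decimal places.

Differing sites — 1:G/C; 6:C/G; 7:T/C; 17:T/A; 18:T/A; 19:C/G; 24:T/C; 25:A/T; 30:C/T; 34:A/C; 36:G/A; 38:T/C.
p = 12/38 = 0.315789.
d = −0.75 · ln(1 − (4/3)·0.315789) = −0.75 · ln(0.578948) = −0.75 · (-0.546543) = 0.4099.

0.4099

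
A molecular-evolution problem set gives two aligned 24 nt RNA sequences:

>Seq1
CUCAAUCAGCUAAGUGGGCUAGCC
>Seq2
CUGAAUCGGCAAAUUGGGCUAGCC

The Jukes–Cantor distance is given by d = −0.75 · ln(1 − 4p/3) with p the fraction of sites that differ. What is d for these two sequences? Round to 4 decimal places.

0.1885

Differing sites — 3:C/G; 8:A/G; 11:U/A; 14:G/U.
p = 4/24 = 0.166667.
d = −0.75 · ln(1 − (4/3)·0.166667) = −0.75 · ln(0.777777) = −0.75 · (-0.251315) = 0.1885.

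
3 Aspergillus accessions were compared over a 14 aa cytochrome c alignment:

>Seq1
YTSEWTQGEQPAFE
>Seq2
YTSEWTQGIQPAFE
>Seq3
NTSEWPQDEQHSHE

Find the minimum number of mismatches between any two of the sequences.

Pairwise Hamming distances:
  Seq1 vs Seq2: 1
  Seq1 vs Seq3: 6
  Seq2 vs Seq3: 7
The smallest is 1, between Seq1 and Seq2.

1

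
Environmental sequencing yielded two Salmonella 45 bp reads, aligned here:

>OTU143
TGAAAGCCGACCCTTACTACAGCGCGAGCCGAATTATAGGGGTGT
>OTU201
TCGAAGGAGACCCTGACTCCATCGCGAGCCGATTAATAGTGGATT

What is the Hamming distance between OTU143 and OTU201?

12

Differing sites — 2:G/C; 3:A/G; 7:C/G; 8:C/A; 15:T/G; 19:A/C; 22:G/T; 33:A/T; 35:T/A; 40:G/T; 43:T/A; 44:G/T.
That gives 12 mismatches out of 45 aligned sites, so the Hamming distance is 12.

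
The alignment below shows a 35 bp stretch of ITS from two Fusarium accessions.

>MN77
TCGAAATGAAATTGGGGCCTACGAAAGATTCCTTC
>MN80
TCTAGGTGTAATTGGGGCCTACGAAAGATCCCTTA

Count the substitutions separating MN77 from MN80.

Mismatches occur at site 3 (G→T), site 5 (A→G), site 6 (A→G), site 9 (A→T), site 30 (T→C), site 35 (C→A).
That gives 6 mismatches out of 35 aligned sites, so the Hamming distance is 6.

6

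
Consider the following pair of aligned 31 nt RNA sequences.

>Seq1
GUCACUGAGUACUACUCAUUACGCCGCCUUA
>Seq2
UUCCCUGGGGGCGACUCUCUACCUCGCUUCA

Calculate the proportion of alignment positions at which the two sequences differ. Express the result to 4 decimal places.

Mismatches occur at site 1 (G→U), site 4 (A→C), site 8 (A→G), site 10 (U→G), site 11 (A→G), site 13 (U→G), site 18 (A→U), site 19 (U→C), site 23 (G→C), site 24 (C→U), site 28 (C→U), site 30 (U→C).
There are 12 differences over 31 sites, so p = 12/31 = 0.3871.

0.3871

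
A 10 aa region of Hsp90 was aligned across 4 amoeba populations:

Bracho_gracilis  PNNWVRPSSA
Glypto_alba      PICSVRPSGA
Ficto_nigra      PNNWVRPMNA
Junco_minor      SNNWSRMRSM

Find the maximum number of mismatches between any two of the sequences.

Pairwise Hamming distances:
  Bracho_gracilis vs Glypto_alba: 4
  Bracho_gracilis vs Ficto_nigra: 2
  Bracho_gracilis vs Junco_minor: 5
  Glypto_alba vs Ficto_nigra: 5
  Glypto_alba vs Junco_minor: 9
  Ficto_nigra vs Junco_minor: 6
The largest is 9, between Glypto_alba and Junco_minor.

9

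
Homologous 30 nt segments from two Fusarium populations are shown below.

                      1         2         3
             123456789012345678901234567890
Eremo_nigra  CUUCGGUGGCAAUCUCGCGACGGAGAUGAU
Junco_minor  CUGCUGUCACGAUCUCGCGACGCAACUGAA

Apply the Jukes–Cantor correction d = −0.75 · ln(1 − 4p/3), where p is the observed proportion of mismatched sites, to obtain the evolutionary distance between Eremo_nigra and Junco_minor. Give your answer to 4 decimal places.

0.3831

Mismatches occur at site 3 (U↔G), site 5 (G↔U), site 8 (G↔C), site 9 (G↔A), site 11 (A↔G), site 23 (G↔C), site 25 (G↔A), site 26 (A↔C), site 30 (U↔A).
p = 9/30 = 0.300000.
d = −0.75 · ln(1 − (4/3)·0.300000) = −0.75 · ln(0.600000) = −0.75 · (-0.510826) = 0.3831.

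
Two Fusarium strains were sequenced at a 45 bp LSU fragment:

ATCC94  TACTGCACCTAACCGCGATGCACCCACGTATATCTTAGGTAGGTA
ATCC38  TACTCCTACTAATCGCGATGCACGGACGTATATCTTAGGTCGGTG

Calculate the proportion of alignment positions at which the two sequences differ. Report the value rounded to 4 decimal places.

The sequences differ at positions 5 (G/C), 7 (A/T), 8 (C/A), 13 (C/T), 24 (C/G), 25 (C/G), 41 (A/C), 45 (A/G).
There are 8 differences over 45 sites, so p = 8/45 = 0.1778.

0.1778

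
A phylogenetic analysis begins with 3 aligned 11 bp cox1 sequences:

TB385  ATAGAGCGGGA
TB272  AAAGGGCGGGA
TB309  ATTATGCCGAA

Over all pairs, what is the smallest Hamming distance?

Pairwise Hamming distances:
  TB385 vs TB272: 2
  TB385 vs TB309: 5
  TB272 vs TB309: 6
The smallest is 2, between TB385 and TB272.

2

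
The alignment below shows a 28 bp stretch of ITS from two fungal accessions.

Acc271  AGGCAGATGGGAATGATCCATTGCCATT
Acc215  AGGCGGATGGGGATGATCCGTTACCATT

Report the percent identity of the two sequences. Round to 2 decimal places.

The sequences differ at positions 5 (A/G), 12 (A/G), 20 (A/G), 23 (G/A).
24 of the 28 sites match, so the percent identity is 24/28 × 100 = 85.71%.

85.71%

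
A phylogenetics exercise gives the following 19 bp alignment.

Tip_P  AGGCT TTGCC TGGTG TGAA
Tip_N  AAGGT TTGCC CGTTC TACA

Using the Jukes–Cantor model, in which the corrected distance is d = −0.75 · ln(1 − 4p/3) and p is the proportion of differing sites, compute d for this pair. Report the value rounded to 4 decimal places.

0.5068

Differing sites — 2:G/A; 4:C/G; 11:T/C; 13:G/T; 15:G/C; 17:G/A; 18:A/C.
p = 7/19 = 0.368421.
d = −0.75 · ln(1 − (4/3)·0.368421) = −0.75 · ln(0.508772) = −0.75 · (-0.675755) = 0.5068.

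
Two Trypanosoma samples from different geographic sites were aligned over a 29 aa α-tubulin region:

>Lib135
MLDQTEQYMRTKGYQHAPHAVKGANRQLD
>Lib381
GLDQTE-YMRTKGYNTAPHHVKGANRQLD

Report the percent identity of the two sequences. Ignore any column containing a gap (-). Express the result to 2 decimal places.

Excluding the 1 gap column leaves 28 comparable sites.
The sequences differ at positions 1 (M/G), 15 (Q/N), 16 (H/T), 20 (A/H).
24 of the 28 comparable sites match, so the percent identity is 24/28 × 100 = 85.71%.

85.71%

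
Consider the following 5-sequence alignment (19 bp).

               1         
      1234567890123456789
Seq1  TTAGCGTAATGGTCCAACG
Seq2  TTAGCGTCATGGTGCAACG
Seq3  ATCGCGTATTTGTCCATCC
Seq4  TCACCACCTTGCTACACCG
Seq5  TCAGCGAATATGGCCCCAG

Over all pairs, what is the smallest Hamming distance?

2

Pairwise Hamming distances:
  Seq1 vs Seq2: 2
  Seq1 vs Seq3: 6
  Seq1 vs Seq4: 9
  Seq1 vs Seq5: 9
  Seq2 vs Seq3: 8
  Seq2 vs Seq4: 8
  Seq2 vs Seq5: 11
  Seq3 vs Seq4: 12
  Seq3 vs Seq5: 10
  Seq4 vs Seq5: 11
The smallest is 2, between Seq1 and Seq2.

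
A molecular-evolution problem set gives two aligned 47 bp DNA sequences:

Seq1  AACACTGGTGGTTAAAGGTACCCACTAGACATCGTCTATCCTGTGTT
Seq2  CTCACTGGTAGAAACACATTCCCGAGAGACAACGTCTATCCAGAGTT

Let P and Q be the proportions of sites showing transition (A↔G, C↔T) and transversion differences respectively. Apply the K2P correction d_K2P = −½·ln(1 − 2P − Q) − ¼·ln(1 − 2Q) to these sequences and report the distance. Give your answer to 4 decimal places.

0.4201

Differing sites — 1:A/C (Tv); 2:A/T (Tv); 10:G/A (Ti); 12:T/A (Tv); 13:T/A (Tv); 15:A/C (Tv); 17:G/C (Tv); 18:G/A (Ti); 20:A/T (Tv); 24:A/G (Ti); 25:C/A (Tv); 26:T/G (Tv); 32:T/A (Tv); 42:T/A (Tv); 44:T/A (Tv).
Of the 15 differences, 3 transitions and 12 transversions over 47 sites: P = 3/47 = 0.063830, Q = 12/47 = 0.255319.
d = −0.5·ln(0.617021) − 0.25·ln(0.489362) = −0.5·(-0.482852) − 0.25·(-0.714653) = 0.4201.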